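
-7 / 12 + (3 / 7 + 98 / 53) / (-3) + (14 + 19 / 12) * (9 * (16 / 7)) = 1421207 / 4452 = 319.23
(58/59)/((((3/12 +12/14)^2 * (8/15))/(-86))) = -7332360/56699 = -129.32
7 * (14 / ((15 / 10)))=196 / 3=65.33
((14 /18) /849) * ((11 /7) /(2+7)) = 0.00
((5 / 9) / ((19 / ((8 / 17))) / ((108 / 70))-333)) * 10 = -2400 / 132551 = -0.02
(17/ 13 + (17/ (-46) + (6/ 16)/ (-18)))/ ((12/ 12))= 13165/ 14352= 0.92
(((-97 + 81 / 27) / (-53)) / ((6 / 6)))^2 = 8836 / 2809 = 3.15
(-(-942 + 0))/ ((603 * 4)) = 0.39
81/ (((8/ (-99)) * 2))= -8019/ 16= -501.19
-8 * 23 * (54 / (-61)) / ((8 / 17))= 21114 / 61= 346.13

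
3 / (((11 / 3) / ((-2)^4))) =144 / 11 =13.09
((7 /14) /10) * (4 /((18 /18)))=1 /5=0.20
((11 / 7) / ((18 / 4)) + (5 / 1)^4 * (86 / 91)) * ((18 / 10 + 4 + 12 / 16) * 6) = 4529194 / 195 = 23226.64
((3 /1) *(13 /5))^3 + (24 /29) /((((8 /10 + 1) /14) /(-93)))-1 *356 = -480.07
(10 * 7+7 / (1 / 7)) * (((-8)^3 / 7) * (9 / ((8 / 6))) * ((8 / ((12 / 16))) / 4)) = -156672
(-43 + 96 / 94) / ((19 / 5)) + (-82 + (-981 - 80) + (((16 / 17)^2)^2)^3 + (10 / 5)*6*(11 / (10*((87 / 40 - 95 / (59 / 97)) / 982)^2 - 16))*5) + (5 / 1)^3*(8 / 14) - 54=-12100687951532246608277312739343522 / 10271974606803382402220497900687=-1178.03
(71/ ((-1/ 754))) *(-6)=321204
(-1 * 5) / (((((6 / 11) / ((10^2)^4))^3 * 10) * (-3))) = 83187500000000000000000000 / 81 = 1027006172839506172839506.00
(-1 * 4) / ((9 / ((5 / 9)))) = -20 / 81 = -0.25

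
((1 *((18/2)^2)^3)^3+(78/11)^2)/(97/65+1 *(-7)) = -1180494306610898482125/43318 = -27251819257835045.06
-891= -891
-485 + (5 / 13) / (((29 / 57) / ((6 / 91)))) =-16637185 / 34307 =-484.95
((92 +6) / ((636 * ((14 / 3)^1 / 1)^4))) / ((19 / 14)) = 27 / 112784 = 0.00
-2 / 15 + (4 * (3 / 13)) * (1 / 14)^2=-1229 / 9555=-0.13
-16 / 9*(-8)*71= 9088 / 9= 1009.78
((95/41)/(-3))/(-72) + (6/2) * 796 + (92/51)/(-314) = 56444471395/23636664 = 2388.00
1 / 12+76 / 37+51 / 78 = 16111 / 5772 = 2.79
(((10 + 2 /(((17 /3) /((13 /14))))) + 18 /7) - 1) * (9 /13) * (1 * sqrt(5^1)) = 12744 * sqrt(5) /1547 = 18.42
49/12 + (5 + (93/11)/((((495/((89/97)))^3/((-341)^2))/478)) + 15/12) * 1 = 44701121429837/3354415527375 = 13.33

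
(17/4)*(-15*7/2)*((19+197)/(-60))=3213/4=803.25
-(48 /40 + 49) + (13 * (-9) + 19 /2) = -1577 /10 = -157.70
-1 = -1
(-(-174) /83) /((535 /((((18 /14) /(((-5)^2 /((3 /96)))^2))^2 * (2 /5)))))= 7047 /1114032640000000000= 0.00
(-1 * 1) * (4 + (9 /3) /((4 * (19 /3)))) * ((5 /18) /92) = -1565 /125856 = -0.01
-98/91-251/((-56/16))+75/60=26167/364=71.89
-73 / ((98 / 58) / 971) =-2055607 / 49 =-41951.16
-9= -9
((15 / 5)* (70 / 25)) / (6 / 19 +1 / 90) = 14364 / 559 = 25.70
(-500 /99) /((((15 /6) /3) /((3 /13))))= -200 /143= -1.40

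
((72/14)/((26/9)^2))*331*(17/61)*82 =336370806/72163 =4661.26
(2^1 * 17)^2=1156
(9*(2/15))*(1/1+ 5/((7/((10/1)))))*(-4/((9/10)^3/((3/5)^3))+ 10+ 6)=3040/21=144.76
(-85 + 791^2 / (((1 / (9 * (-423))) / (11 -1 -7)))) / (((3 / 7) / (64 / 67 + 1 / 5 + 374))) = -6286529371052854 / 1005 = -6255253105525.23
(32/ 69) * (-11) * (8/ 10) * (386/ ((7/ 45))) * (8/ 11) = -1185792/ 161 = -7365.17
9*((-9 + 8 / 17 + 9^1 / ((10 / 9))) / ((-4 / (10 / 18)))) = 73 / 136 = 0.54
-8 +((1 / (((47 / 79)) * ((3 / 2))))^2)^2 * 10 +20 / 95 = 59910630412 / 7509829059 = 7.98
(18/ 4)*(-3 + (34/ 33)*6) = 315/ 22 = 14.32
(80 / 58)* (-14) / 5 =-112 / 29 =-3.86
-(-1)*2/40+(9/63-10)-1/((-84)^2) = -346001/35280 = -9.81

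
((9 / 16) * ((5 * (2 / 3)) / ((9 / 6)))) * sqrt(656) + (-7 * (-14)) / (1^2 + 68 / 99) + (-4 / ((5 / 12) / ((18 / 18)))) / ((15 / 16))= 5 * sqrt(41) + 199798 / 4175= 79.87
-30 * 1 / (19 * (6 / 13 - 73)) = 390 / 17917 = 0.02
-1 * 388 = -388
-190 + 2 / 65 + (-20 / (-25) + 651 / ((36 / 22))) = 81379 / 390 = 208.66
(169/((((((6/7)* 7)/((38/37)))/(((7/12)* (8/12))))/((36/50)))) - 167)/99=-440948/274725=-1.61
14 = 14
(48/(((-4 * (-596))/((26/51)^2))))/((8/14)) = 1183/129183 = 0.01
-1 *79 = -79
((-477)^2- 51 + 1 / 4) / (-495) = -909913 / 1980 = -459.55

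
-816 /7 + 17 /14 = -1615 /14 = -115.36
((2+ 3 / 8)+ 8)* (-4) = -83 / 2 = -41.50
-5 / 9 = -0.56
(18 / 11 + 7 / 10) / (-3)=-257 / 330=-0.78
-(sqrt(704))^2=-704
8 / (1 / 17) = 136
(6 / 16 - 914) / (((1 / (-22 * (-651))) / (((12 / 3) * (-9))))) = 471057741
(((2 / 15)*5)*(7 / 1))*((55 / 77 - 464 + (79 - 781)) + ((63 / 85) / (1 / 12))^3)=-1323232742 / 614125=-2154.66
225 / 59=3.81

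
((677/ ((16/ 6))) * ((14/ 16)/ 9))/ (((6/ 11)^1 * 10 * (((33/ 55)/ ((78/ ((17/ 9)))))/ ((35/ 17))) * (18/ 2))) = 23718695/ 332928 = 71.24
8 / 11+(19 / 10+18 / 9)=509 / 110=4.63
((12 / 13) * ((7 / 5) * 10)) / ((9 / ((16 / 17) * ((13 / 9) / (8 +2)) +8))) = 348544 / 29835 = 11.68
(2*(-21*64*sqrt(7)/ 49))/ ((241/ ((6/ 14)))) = -1152*sqrt(7)/ 11809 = -0.26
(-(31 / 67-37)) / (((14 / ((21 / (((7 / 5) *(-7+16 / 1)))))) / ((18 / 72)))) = 510 / 469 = 1.09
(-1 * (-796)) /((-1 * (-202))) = 398 /101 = 3.94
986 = 986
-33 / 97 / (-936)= 11 / 30264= 0.00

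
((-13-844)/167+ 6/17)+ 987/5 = 192.62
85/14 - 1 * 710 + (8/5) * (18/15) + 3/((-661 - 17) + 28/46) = -382807689/545300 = -702.01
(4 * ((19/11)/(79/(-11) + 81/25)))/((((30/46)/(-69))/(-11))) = -552805/271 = -2039.87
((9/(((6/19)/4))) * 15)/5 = 342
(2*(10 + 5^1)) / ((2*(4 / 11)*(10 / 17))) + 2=577 / 8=72.12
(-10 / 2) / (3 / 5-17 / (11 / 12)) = 275 / 987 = 0.28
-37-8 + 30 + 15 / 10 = -13.50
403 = 403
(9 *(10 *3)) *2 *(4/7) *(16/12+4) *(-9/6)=-17280/7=-2468.57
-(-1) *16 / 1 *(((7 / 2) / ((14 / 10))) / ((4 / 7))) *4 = 280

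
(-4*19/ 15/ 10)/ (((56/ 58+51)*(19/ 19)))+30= 3389648/ 113025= 29.99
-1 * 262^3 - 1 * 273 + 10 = -17984991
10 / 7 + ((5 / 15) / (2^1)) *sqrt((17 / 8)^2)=599 / 336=1.78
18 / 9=2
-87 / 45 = -29 / 15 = -1.93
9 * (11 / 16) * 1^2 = 99 / 16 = 6.19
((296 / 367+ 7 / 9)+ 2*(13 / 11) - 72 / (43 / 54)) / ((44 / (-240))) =2701894820 / 5728503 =471.66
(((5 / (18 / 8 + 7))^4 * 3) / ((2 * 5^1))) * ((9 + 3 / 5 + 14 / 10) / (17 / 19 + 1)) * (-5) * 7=-29260000 / 5622483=-5.20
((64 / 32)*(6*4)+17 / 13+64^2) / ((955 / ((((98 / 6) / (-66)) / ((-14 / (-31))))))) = -354361 / 148980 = -2.38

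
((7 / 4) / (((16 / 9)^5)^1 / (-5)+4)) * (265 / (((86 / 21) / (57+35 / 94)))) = 62026343582175 / 4281415744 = 14487.34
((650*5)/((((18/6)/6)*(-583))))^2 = 42250000/339889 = 124.31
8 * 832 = 6656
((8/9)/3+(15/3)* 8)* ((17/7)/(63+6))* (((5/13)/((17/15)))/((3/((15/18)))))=68000/508599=0.13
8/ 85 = 0.09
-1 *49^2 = -2401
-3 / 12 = -1 / 4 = -0.25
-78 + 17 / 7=-529 / 7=-75.57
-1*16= -16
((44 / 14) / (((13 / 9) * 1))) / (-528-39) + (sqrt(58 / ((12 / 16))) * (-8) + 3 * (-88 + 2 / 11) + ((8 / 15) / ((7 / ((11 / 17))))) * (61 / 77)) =-1412021108 / 5360355-16 * sqrt(174) / 3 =-333.77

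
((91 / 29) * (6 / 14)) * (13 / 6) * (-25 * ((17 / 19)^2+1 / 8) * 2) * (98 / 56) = -79053975 / 335008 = -235.98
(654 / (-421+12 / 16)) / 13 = -2616 / 21853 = -0.12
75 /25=3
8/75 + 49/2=3691/150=24.61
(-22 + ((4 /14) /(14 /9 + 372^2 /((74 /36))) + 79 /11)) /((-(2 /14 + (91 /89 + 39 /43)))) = 889943071328 /124457557389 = 7.15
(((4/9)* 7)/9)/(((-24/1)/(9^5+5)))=-206689/243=-850.57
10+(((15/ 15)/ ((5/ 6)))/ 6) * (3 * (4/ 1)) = 62/ 5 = 12.40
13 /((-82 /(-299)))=3887 /82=47.40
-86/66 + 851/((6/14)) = 21828/11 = 1984.36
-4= -4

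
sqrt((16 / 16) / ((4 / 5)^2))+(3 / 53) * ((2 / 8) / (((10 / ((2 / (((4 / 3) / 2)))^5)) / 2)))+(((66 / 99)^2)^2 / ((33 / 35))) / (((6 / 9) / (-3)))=156619 / 157410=0.99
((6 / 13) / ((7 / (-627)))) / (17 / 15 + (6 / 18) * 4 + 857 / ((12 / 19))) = -225720 / 7422233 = -0.03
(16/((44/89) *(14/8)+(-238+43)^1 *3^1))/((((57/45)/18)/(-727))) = 69879240/246943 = 282.98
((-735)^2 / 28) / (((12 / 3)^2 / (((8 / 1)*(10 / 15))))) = 6431.25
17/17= 1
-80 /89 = -0.90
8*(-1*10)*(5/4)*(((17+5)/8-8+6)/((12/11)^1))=-275/4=-68.75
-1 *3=-3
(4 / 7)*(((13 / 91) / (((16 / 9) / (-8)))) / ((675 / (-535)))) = 214 / 735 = 0.29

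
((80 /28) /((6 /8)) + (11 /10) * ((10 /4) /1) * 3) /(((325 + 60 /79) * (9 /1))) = 80027 /19455660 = 0.00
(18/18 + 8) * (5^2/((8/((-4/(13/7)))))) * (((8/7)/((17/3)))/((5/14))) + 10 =-5350/221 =-24.21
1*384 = 384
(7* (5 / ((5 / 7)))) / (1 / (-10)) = -490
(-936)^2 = 876096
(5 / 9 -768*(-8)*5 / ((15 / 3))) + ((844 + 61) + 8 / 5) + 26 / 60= 634643 / 90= 7051.59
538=538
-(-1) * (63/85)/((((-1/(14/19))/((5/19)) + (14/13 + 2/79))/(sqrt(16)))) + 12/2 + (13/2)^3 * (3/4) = 11166006495/52859936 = 211.24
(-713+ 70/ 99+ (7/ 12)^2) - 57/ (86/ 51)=-745.75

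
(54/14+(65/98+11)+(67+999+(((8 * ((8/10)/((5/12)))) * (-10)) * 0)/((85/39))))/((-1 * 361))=-105989/35378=-3.00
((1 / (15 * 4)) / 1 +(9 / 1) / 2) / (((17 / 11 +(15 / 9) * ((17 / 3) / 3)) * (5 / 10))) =26829 / 13940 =1.92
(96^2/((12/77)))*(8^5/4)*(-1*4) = -1937768448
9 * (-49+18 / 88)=-19323 / 44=-439.16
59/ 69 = 0.86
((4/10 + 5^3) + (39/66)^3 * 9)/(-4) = -6775161/212960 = -31.81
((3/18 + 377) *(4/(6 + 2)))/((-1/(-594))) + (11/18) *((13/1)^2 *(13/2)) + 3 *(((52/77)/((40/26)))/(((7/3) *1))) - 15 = 10931764391/97020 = 112675.37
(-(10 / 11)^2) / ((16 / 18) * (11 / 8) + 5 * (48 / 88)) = -900 / 4301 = -0.21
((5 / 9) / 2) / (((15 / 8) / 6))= 8 / 9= 0.89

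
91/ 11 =8.27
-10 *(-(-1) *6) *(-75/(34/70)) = 157500/17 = 9264.71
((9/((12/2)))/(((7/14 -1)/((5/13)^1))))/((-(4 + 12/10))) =75/338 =0.22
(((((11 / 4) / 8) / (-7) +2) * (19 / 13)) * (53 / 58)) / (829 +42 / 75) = 11001475 / 3502734144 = 0.00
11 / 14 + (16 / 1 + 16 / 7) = 267 / 14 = 19.07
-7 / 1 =-7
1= 1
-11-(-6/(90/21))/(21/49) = -116/15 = -7.73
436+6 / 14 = 3055 / 7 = 436.43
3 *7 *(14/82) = 147/41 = 3.59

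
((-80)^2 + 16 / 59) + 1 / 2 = 6400.77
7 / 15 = 0.47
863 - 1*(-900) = 1763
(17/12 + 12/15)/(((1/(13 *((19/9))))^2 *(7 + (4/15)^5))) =390105625/1635892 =238.47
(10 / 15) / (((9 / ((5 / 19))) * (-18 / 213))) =-355 / 1539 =-0.23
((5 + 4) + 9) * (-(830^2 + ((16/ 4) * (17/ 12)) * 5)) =-12400710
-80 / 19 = -4.21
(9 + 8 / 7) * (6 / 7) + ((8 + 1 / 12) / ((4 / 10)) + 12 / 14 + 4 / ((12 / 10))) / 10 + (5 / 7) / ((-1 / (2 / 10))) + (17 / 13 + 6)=2797489 / 152880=18.30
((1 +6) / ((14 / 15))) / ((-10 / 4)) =-3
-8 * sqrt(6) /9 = -2.18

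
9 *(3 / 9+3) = 30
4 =4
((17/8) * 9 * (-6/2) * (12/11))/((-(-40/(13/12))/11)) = -5967/320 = -18.65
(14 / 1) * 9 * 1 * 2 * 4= 1008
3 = 3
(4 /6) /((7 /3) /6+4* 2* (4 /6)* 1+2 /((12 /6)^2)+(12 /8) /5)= 60 /587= 0.10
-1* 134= -134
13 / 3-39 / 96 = 377 / 96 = 3.93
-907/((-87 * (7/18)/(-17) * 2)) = -46257/203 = -227.87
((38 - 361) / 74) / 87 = -323 / 6438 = -0.05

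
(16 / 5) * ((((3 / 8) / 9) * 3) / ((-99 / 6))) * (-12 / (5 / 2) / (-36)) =-8 / 2475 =-0.00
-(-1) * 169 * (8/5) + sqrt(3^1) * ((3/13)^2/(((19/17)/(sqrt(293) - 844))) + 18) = -71334 * sqrt(3)/3211 + 153 * sqrt(879)/3211 + 1352/5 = 233.33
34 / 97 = 0.35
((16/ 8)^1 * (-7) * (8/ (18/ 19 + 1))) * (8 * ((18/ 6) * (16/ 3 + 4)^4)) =-10474378.12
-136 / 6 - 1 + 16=-23 / 3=-7.67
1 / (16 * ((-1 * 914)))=-1 / 14624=-0.00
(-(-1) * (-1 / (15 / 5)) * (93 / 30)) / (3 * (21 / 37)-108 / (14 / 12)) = 8029 / 706050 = 0.01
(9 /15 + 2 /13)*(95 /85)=931 /1105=0.84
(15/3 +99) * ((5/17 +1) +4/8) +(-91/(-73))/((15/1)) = 3474887/18615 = 186.67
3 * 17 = 51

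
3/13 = 0.23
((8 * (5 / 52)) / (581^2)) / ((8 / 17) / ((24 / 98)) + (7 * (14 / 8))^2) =8160 / 544231709567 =0.00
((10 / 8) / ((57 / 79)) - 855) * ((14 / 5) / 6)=-272363 / 684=-398.19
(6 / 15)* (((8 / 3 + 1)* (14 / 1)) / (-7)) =-44 / 15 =-2.93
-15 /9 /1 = -5 /3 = -1.67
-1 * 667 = -667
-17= -17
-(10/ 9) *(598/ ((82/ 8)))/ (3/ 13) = -310960/ 1107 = -280.90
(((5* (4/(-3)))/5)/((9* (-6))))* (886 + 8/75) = 132916/6075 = 21.88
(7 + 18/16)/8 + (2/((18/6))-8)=-1213/192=-6.32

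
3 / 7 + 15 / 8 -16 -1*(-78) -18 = 2593 / 56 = 46.30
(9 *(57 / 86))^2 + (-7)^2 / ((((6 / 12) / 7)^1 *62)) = 10695067 / 229276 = 46.65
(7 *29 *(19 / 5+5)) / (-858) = -406 / 195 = -2.08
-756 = -756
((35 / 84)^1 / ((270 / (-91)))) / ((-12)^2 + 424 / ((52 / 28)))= -1183 / 3136320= -0.00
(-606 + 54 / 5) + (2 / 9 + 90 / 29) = -591.87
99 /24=33 /8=4.12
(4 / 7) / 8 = 1 / 14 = 0.07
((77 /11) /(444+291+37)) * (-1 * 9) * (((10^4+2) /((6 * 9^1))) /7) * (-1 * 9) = 15003 /772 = 19.43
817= 817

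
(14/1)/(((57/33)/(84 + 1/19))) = 245938/361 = 681.27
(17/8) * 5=85/8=10.62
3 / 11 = 0.27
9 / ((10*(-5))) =-9 / 50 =-0.18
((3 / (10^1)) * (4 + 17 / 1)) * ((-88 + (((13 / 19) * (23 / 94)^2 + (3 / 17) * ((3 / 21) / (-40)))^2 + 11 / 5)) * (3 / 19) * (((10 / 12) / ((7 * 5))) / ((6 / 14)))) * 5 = -23.71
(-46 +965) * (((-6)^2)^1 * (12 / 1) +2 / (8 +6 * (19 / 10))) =38518966 / 97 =397102.74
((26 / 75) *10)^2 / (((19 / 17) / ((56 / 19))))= 2574208 / 81225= 31.69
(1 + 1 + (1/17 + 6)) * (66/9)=3014/51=59.10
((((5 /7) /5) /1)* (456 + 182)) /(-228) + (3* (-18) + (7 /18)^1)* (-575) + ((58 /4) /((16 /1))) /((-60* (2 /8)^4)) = 184470403 /5985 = 30822.12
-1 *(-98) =98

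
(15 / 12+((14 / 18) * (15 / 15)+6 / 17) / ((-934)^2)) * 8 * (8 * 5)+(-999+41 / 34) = -39893902645 / 66735234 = -597.79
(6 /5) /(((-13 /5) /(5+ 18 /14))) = -2.90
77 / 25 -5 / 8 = 491 / 200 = 2.46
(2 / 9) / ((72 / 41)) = 41 / 324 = 0.13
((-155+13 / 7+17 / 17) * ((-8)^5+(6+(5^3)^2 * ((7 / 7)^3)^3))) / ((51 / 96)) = 584028960 / 119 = 4907806.39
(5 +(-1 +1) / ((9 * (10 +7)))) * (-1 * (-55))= 275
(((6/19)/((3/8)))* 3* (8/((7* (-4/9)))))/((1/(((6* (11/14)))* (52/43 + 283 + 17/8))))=-351050436/40033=-8769.03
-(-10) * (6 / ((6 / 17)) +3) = 200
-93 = -93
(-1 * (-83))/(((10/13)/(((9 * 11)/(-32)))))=-333.82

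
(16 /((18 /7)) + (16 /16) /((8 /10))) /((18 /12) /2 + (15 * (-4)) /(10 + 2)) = -269 /153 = -1.76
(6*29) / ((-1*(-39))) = 58 / 13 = 4.46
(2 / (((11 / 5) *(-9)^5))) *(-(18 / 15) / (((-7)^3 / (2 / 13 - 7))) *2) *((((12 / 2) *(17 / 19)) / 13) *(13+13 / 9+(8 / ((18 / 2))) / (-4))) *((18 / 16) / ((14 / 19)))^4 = 10377667 / 440918333856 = 0.00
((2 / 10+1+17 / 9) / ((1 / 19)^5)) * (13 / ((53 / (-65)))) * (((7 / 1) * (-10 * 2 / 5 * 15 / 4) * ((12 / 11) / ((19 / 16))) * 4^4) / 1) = 1755512363171840 / 583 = 3011170434257.02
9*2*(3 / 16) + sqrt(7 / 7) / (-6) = 77 / 24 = 3.21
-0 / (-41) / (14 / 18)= 0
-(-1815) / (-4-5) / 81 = -605 / 243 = -2.49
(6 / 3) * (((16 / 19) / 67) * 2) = 64 / 1273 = 0.05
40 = 40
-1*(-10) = 10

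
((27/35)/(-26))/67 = -27/60970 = -0.00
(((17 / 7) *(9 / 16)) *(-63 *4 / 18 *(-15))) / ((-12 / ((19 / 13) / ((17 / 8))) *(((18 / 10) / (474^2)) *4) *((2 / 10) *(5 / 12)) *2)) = -80040825 / 26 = -3078493.27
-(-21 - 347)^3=49836032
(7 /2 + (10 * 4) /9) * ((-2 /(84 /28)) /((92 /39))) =-1859 /828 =-2.25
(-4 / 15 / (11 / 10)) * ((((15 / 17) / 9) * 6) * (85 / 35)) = -80 / 231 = -0.35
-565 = -565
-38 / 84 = -19 / 42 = -0.45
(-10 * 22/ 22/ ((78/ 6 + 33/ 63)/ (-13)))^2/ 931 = 38025/ 383116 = 0.10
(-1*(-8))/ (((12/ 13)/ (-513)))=-4446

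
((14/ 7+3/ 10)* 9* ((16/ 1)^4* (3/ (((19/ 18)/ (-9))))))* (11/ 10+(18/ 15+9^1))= -186253737984/ 475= -392113132.60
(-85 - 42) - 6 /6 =-128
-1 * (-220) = 220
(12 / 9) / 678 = 2 / 1017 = 0.00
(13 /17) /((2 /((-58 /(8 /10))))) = -1885 /68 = -27.72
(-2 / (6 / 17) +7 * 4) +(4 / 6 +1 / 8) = 185 / 8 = 23.12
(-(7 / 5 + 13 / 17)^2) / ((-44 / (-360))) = -38.34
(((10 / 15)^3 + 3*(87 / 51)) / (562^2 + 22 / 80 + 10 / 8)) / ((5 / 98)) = 1948240 / 5798923839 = 0.00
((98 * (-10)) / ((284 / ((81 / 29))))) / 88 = -19845 / 181192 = -0.11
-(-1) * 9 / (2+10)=3 / 4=0.75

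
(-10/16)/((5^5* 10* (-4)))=1/200000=0.00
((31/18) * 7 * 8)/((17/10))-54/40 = 169469/3060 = 55.38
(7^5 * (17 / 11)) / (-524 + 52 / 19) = -5428661 / 108944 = -49.83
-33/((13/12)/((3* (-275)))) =326700/13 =25130.77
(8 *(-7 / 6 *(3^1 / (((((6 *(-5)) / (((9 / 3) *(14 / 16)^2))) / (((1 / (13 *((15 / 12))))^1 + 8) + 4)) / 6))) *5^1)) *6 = 302526 / 65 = 4654.25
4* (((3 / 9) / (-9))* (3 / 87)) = -4 / 783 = -0.01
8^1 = 8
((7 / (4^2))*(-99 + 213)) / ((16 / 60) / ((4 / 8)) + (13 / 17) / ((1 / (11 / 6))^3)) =915705 / 96307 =9.51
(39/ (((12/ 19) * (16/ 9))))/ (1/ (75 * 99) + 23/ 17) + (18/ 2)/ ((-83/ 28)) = 20535115149/ 907247104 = 22.63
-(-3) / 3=1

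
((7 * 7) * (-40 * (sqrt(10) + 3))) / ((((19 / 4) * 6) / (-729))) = 308944.17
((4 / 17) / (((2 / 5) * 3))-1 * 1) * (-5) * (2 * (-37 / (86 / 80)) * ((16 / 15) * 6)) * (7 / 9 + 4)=-3883520 / 459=-8460.83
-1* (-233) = 233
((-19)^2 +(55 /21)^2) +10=166636 /441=377.86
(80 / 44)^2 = 400 / 121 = 3.31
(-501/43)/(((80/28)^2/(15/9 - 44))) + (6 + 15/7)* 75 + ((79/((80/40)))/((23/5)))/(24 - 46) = 20431696311/30461200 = 670.74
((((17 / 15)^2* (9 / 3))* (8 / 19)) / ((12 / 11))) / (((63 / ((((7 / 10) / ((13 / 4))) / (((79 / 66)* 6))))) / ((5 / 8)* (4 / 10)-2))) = -0.00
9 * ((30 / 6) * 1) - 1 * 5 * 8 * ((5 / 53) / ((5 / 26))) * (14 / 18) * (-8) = 79705 / 477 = 167.10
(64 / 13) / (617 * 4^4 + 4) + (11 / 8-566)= -2318833441 / 4106856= -564.62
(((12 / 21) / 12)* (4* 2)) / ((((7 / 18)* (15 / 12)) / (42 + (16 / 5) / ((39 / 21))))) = 11136 / 325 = 34.26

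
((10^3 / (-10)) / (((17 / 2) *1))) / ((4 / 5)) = -250 / 17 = -14.71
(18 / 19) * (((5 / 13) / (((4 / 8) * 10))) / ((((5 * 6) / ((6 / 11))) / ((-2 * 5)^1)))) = -36 / 2717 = -0.01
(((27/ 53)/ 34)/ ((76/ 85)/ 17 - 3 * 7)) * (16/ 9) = -2040/ 1604257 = -0.00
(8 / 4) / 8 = 1 / 4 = 0.25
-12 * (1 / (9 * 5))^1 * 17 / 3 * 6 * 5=-136 / 3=-45.33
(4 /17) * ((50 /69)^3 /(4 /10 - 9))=-2500000 /240140079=-0.01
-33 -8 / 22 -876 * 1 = -10003 / 11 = -909.36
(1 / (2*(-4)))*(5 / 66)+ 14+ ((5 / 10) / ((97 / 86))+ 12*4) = 3197611 / 51216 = 62.43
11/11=1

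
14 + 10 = 24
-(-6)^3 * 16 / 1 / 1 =3456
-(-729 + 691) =38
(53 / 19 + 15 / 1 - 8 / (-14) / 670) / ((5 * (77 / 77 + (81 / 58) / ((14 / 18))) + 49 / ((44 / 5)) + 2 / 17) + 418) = 17194120416 / 422996265365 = 0.04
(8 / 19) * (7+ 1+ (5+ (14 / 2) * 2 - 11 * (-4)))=568 / 19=29.89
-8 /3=-2.67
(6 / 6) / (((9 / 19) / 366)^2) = 5373124 / 9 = 597013.78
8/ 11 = 0.73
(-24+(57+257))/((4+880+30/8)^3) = 18560/44776693151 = 0.00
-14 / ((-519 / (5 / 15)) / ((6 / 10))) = 14 / 2595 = 0.01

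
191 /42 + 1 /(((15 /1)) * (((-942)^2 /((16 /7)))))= 4.55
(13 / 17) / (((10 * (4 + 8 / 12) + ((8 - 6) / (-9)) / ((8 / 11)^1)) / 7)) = 3276 / 28373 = 0.12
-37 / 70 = -0.53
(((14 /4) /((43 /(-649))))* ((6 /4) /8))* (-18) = 122661 /688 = 178.29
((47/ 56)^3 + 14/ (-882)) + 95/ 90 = 2577671/ 1580544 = 1.63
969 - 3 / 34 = 32943 / 34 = 968.91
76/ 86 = 38/ 43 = 0.88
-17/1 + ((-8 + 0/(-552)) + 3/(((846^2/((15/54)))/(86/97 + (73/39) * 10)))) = -101533168345/4061330442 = -25.00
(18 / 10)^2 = 81 / 25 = 3.24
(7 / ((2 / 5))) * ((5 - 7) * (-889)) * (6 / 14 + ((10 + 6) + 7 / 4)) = 2262505 / 4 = 565626.25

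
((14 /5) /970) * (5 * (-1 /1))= -0.01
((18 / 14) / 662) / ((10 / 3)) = 27 / 46340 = 0.00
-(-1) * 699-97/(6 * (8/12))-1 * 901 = -905/4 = -226.25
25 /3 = 8.33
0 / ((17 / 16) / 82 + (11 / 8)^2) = 0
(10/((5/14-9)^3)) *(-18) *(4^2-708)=-192.93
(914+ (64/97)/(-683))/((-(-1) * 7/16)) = 2089.14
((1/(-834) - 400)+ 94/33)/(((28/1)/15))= -2602485/12232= -212.76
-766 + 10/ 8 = -3059/ 4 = -764.75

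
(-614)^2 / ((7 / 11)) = 4146956 / 7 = 592422.29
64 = 64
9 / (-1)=-9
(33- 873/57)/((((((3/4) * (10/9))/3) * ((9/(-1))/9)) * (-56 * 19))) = 108/1805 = 0.06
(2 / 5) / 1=2 / 5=0.40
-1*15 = -15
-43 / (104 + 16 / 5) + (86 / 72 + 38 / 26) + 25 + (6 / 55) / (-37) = 3477859973 / 127618920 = 27.25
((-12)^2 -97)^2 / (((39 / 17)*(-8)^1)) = -37553 / 312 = -120.36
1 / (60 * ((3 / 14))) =7 / 90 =0.08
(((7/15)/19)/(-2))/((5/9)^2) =-189/4750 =-0.04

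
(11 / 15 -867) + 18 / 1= -12724 / 15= -848.27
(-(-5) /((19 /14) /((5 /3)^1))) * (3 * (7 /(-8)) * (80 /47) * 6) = -147000 /893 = -164.61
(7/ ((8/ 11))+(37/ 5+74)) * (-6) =-10923/ 20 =-546.15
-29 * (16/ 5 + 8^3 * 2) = -148944/ 5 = -29788.80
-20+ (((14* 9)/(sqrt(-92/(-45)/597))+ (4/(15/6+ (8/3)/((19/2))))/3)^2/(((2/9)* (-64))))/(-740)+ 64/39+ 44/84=32319* sqrt(68655)/43162720+ 8420160819049563/19921839741440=422.86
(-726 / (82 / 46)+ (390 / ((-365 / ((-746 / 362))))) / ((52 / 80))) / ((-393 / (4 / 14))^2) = -41675336 / 195230280273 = -0.00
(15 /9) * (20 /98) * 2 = 100 /147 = 0.68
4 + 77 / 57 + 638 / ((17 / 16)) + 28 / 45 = 8814659 / 14535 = 606.44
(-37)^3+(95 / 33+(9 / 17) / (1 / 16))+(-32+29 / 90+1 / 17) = -852831127 / 16830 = -50673.27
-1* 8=-8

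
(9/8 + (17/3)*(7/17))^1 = 83/24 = 3.46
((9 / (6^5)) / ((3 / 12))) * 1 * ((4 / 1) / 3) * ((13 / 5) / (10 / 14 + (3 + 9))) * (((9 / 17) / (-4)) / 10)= -0.00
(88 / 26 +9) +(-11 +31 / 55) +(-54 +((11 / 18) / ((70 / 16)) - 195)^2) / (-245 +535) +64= 809372341223 / 4114860750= 196.69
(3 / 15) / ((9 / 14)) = 14 / 45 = 0.31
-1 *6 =-6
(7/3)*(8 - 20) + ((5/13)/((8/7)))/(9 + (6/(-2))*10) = -8741/312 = -28.02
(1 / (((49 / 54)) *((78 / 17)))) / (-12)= -51 / 2548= -0.02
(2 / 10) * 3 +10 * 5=253 / 5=50.60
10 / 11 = 0.91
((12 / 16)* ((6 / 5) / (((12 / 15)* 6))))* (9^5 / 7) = 177147 / 112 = 1581.67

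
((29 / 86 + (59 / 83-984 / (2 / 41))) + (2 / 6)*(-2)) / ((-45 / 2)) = 431955041 / 481815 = 896.52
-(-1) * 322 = 322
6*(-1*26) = -156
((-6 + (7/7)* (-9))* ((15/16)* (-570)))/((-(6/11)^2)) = -862125/32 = -26941.41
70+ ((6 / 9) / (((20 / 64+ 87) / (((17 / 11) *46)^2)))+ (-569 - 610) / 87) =1397634979 / 14706219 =95.04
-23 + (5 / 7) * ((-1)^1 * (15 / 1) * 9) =-119.43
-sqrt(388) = -2* sqrt(97) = -19.70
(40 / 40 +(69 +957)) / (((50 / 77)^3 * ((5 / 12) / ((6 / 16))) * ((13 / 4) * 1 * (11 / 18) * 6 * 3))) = 29508633 / 312500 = 94.43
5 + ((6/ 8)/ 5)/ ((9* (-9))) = 2699/ 540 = 5.00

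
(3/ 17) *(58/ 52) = 87/ 442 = 0.20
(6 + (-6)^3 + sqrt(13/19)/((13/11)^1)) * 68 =-14280 + 748 * sqrt(247)/247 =-14232.41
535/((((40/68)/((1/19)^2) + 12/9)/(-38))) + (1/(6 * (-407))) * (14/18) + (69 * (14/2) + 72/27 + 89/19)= 899265006053/2275404318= 395.21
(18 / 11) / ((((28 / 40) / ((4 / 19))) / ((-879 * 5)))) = -3164400 / 1463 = -2162.95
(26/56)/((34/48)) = 78/119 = 0.66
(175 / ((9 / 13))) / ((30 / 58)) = 13195 / 27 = 488.70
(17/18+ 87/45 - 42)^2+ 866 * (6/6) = 2396.55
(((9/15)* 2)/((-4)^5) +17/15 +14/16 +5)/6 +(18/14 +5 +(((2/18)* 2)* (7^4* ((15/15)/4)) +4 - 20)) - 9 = 7473229/64512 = 115.84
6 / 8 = 3 / 4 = 0.75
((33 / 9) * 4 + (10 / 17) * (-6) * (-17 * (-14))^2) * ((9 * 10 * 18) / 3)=-107948880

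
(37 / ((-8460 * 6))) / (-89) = 0.00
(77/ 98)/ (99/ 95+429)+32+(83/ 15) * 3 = 12635503/ 259980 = 48.60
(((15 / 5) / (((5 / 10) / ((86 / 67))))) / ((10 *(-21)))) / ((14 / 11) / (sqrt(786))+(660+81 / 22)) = -986969196 / 17861088080395+344 *sqrt(786) / 2551584011485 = -0.00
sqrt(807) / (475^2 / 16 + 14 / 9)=0.00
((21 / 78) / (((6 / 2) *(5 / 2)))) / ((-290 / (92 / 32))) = -161 / 452400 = -0.00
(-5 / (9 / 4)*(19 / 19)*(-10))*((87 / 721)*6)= 11600 / 721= 16.09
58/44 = 29/22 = 1.32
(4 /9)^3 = 64 /729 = 0.09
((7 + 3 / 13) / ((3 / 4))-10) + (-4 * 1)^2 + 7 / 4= 2713 / 156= 17.39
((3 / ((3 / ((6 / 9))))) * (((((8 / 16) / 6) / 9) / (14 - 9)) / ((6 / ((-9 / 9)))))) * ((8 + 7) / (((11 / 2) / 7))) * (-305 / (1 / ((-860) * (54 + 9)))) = -64912.63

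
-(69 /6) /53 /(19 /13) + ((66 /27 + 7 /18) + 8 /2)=20195 /3021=6.68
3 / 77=0.04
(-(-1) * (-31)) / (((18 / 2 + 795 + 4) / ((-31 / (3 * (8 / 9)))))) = 2883 / 6464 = 0.45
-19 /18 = -1.06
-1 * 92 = -92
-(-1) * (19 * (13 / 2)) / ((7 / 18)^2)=40014 / 49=816.61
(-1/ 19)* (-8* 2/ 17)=16/ 323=0.05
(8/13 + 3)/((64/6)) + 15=6381/416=15.34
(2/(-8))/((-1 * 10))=1/40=0.02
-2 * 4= -8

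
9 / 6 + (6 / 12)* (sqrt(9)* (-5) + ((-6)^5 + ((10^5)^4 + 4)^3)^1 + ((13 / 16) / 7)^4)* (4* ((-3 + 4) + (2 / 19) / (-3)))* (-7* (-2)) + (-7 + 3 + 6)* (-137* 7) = 2884785493333333333679507592533333333347180303701333333310837962967053 / 106774528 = 27017543859649122810259650000000000000000000000000000000000000.00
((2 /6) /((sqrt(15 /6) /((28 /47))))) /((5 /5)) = 0.13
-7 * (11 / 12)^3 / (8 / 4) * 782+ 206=-3286979 / 1728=-1902.19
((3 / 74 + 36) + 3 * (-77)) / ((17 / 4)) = -28854 / 629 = -45.87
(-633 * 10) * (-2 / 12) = 1055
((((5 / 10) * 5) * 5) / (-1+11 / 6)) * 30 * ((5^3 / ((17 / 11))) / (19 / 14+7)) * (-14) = -13475000 / 221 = -60972.85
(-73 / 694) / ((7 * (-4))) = 73 / 19432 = 0.00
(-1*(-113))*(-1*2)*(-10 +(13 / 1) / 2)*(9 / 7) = 1017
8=8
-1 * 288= -288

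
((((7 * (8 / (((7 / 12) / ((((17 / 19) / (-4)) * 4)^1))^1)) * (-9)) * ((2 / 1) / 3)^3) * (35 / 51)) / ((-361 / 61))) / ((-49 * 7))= 78080 / 1008273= 0.08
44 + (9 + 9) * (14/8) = 151/2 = 75.50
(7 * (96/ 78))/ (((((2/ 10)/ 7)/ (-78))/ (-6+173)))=-3927840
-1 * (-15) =15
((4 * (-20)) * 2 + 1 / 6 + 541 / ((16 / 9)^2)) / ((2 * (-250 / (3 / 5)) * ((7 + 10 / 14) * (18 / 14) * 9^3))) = -426839 / 226748160000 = -0.00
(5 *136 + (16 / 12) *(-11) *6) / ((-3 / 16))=-9472 / 3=-3157.33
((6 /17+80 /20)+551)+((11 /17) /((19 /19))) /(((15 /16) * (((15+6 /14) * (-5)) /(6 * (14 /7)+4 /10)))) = 95571029 /172125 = 555.24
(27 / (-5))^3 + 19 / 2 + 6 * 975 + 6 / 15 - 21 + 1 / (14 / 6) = 9943263 / 1750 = 5681.86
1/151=0.01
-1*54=-54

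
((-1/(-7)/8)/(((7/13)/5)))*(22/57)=715/11172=0.06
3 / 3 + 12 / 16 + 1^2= 11 / 4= 2.75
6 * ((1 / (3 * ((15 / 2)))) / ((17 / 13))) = 0.20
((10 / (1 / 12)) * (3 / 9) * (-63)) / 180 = -14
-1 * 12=-12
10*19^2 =3610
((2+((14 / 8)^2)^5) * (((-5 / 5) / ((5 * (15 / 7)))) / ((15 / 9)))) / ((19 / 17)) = -33864115719 / 2490368000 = -13.60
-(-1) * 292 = 292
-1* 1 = -1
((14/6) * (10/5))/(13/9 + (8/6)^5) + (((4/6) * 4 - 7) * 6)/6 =-14473/4125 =-3.51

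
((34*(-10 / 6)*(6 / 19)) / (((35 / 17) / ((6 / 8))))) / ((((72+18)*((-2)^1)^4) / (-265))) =15317 / 12768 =1.20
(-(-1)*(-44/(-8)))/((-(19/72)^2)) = -28512/361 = -78.98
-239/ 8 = -29.88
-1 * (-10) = 10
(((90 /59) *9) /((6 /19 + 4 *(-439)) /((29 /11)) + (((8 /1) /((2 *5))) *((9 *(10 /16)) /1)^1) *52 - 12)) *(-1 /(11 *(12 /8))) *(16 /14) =297540 /138911311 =0.00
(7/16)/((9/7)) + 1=1.34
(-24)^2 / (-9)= -64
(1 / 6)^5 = 1 / 7776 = 0.00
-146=-146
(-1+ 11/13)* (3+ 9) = -24/13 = -1.85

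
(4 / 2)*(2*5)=20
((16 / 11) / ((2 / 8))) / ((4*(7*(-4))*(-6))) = 2 / 231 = 0.01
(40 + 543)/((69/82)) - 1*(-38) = 50428/69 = 730.84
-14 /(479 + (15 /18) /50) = -840 /28741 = -0.03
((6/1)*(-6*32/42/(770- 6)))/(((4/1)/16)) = -192/1337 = -0.14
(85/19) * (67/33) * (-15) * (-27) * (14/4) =12875.06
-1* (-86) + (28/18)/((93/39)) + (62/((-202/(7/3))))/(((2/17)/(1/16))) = 77793755/901728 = 86.27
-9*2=-18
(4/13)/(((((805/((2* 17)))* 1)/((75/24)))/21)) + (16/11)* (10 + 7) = 25.58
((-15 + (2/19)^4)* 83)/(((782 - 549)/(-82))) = 13304361994/30364793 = 438.15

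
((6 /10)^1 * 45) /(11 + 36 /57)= 513 /221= 2.32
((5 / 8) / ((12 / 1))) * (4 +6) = 25 / 48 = 0.52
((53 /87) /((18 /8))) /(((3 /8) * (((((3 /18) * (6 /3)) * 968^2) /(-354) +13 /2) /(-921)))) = 61439296 /80920527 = 0.76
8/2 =4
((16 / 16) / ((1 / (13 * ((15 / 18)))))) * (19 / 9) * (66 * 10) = 135850 / 9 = 15094.44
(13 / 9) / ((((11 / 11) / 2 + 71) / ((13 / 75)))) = 26 / 7425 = 0.00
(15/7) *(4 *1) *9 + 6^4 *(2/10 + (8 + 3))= 510732/35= 14592.34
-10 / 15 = -2 / 3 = -0.67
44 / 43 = 1.02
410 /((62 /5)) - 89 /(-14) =39.42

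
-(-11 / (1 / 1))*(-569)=-6259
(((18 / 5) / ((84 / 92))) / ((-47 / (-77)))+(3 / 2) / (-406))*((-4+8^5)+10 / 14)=282542483583 / 1335740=211525.06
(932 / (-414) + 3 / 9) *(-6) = 794 / 69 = 11.51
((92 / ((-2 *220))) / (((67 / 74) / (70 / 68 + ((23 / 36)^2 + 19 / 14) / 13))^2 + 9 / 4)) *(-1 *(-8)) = -549891662100769840 / 938151446354243451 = -0.59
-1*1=-1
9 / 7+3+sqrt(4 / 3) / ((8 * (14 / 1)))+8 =sqrt(3) / 168+86 / 7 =12.30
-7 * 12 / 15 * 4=-22.40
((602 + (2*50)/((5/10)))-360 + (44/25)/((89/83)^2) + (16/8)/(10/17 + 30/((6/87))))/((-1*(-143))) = 130077822416/41938328575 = 3.10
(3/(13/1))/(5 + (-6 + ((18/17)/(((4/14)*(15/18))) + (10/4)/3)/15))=-22950/64441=-0.36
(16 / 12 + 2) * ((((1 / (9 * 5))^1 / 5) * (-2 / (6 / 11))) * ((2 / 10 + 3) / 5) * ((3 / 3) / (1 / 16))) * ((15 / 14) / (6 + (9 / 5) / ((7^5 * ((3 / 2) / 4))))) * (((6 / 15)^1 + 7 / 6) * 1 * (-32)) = 2542217216 / 510536925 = 4.98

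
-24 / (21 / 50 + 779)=-1200 / 38971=-0.03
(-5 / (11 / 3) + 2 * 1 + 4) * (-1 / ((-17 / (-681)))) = -2043 / 11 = -185.73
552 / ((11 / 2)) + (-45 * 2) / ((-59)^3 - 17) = 113379087 / 1129678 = 100.36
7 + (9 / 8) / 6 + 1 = 8.19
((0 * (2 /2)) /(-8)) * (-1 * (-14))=0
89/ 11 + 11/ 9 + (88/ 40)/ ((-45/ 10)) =1456/ 165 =8.82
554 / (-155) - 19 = -3499 / 155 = -22.57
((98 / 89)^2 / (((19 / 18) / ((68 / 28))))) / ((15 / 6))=839664 / 752495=1.12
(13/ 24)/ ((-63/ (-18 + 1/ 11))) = 2561/ 16632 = 0.15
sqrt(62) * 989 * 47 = 46483 * sqrt(62) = 366007.51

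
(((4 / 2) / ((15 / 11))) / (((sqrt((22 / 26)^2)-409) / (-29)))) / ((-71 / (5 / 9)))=-4147 / 5085801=-0.00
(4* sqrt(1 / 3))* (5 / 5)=4* sqrt(3) / 3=2.31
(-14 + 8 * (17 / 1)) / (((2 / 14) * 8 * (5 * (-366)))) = -7 / 120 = -0.06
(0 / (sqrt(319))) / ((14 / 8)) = 0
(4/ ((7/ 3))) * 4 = 48/ 7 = 6.86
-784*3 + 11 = -2341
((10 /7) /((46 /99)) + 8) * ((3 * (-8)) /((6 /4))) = -28528 /161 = -177.19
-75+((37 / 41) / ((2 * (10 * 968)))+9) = -52388123 / 793760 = -66.00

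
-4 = -4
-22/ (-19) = 22/ 19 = 1.16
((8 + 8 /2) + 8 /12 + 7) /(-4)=-59 /12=-4.92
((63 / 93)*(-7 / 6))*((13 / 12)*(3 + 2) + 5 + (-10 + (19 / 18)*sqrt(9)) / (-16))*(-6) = 51009 / 992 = 51.42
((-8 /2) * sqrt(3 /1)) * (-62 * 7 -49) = 1932 * sqrt(3) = 3346.32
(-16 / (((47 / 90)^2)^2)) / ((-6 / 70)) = 12247200000 / 4879681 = 2509.84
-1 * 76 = -76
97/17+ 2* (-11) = -277/17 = -16.29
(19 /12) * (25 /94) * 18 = 1425 /188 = 7.58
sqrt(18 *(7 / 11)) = 3 *sqrt(154) / 11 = 3.38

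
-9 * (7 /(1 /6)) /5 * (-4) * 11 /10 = 8316 /25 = 332.64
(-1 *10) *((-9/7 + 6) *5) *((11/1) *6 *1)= -108900/7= -15557.14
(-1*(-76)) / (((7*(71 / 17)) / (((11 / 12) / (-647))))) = -3553 / 964677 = -0.00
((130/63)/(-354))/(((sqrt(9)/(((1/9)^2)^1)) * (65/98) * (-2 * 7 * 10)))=1/3870990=0.00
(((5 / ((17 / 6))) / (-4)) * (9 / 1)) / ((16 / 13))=-1755 / 544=-3.23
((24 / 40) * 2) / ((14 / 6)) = 18 / 35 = 0.51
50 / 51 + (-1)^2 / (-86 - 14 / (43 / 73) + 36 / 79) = 18393353 / 18937932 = 0.97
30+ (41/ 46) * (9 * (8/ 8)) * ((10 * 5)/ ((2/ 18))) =83715/ 23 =3639.78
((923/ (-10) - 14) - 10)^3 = -1573037747/ 1000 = -1573037.75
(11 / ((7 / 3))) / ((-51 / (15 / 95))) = -33 / 2261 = -0.01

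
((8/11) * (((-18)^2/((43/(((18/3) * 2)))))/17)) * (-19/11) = -590976/88451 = -6.68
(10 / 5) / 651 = 2 / 651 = 0.00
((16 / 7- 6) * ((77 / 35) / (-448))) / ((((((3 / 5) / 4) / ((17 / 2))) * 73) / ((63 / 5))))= 7293 / 40880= 0.18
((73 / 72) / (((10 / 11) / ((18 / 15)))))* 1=803 / 600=1.34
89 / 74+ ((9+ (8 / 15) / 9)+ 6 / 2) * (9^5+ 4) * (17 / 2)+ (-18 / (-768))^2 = 495378371841947 / 81838080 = 6053152.42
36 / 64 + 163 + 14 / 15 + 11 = 42119 / 240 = 175.50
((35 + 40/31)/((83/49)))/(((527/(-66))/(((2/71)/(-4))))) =0.02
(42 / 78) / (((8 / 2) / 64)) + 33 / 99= 349 / 39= 8.95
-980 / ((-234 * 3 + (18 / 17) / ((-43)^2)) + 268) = 7701085 / 3410476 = 2.26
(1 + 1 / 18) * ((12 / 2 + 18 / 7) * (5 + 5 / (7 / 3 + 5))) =11875 / 231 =51.41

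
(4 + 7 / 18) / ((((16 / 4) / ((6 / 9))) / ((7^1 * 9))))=46.08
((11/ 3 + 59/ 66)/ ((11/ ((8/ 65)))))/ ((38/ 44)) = 2408/ 40755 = 0.06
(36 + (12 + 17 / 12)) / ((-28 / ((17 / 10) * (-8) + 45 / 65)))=22.78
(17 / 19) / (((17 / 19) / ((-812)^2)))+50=659394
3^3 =27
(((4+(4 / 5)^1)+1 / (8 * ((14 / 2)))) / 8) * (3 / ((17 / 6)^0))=4047 / 2240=1.81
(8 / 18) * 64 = 256 / 9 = 28.44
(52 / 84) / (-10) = -13 / 210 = -0.06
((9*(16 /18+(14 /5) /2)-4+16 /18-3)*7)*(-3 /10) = -30.43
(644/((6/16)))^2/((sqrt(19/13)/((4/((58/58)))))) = 106172416* sqrt(247)/171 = 9758073.08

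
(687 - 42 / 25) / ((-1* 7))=-17133 / 175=-97.90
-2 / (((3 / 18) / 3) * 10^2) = -9 / 25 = -0.36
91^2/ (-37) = -8281/ 37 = -223.81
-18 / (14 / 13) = -16.71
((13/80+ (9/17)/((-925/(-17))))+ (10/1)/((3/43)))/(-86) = -1.67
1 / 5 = 0.20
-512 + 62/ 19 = -9666/ 19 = -508.74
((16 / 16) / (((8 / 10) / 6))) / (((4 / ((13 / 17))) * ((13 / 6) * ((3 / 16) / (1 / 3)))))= 20 / 17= 1.18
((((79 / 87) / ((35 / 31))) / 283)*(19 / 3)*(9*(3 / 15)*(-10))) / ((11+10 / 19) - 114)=1768178 / 559266015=0.00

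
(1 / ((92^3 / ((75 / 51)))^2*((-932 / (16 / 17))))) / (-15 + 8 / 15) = 9375 / 37655584372593230848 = 0.00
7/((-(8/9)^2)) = -567/64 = -8.86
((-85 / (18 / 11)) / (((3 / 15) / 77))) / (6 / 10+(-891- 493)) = 1799875 / 124506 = 14.46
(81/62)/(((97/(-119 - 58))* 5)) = -14337/30070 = -0.48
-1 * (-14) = 14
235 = 235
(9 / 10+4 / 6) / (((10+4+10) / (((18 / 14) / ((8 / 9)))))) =423 / 4480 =0.09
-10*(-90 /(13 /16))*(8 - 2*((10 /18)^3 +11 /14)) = 49688000 /7371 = 6741.01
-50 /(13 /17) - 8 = -954 /13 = -73.38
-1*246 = -246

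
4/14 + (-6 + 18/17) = -554/119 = -4.66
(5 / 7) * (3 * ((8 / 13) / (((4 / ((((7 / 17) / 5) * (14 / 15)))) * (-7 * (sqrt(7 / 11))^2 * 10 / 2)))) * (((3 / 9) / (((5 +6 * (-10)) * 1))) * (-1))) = -0.00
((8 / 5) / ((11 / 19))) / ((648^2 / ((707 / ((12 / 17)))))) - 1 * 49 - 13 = -2147580599 / 34642080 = -61.99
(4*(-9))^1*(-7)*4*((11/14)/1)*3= 2376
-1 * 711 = -711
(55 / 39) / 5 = 11 / 39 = 0.28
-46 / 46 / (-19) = 1 / 19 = 0.05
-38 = -38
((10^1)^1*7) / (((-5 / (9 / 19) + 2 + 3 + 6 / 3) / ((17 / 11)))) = -5355 / 176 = -30.43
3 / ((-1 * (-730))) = 3 / 730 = 0.00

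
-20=-20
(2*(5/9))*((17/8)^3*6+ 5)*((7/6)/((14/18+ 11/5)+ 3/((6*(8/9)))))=2803325/122352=22.91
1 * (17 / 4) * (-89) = -1513 / 4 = -378.25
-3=-3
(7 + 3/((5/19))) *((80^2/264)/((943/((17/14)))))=5440/9471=0.57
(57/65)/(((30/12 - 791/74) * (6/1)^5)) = -703/51049440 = -0.00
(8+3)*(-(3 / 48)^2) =-0.04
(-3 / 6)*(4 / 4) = -1 / 2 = -0.50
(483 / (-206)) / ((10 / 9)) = -4347 / 2060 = -2.11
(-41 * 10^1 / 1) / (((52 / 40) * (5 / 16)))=-13120 / 13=-1009.23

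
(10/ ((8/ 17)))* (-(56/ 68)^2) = -245/ 17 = -14.41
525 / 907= 0.58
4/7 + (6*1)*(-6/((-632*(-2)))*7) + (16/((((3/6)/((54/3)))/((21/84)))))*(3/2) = 478615/2212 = 216.37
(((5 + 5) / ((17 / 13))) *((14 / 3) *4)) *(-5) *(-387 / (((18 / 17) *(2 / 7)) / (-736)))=-2015977600 / 3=-671992533.33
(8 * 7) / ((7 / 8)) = 64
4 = 4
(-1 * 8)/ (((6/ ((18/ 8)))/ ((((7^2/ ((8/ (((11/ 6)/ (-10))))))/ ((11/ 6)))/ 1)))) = 147/ 80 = 1.84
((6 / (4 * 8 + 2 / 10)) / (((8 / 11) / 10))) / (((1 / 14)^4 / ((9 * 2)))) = 40748400 / 23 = 1771669.57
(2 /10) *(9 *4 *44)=1584 /5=316.80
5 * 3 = 15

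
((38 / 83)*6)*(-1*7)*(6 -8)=3192 / 83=38.46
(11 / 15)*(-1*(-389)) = 4279 / 15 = 285.27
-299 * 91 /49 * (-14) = 7774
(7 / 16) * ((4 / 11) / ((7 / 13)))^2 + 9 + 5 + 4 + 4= 18803 / 847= 22.20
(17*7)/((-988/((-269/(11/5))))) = 160055/10868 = 14.73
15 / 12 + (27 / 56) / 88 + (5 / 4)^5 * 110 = 13283871 / 39424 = 336.95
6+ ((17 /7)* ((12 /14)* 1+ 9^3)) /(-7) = -247.22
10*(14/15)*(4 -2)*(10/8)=70/3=23.33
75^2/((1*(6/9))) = 16875/2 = 8437.50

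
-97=-97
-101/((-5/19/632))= 1212808/5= 242561.60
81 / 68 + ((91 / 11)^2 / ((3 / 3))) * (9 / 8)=1286595 / 16456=78.18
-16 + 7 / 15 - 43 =-878 / 15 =-58.53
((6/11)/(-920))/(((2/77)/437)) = -399/40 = -9.98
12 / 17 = 0.71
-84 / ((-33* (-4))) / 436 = -7 / 4796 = -0.00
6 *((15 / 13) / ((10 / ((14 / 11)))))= 126 / 143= 0.88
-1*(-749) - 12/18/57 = 128077/171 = 748.99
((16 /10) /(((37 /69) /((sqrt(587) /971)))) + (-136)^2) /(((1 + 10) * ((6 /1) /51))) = 4692 * sqrt(587) /1975985 + 157216 /11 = 14292.42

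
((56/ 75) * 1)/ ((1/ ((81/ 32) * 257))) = 48573/ 100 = 485.73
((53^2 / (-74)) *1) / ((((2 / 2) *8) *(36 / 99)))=-30899 / 2368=-13.05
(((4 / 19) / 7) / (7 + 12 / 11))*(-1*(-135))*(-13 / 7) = -77220 / 82859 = -0.93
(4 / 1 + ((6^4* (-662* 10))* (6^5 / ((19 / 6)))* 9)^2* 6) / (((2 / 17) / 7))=4633340545435102918528290718 / 361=12834738353005825259081140.00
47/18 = 2.61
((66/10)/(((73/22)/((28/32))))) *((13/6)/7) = 1573/2920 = 0.54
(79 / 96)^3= 493039 / 884736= 0.56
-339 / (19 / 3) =-1017 / 19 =-53.53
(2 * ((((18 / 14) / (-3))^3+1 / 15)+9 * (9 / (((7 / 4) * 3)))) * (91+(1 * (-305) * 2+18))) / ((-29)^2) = -26492212 / 1442315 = -18.37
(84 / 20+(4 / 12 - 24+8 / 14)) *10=-3968 / 21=-188.95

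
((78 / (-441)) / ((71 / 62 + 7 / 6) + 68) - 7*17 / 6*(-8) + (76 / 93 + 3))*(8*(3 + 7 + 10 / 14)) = 74487010200 / 5348399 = 13926.97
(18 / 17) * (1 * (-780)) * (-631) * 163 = 1444056120 / 17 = 84944477.65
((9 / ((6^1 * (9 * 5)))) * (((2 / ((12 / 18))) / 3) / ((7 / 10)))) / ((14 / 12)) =2 / 49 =0.04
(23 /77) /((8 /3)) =69 /616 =0.11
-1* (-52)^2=-2704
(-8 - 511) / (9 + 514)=-519 / 523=-0.99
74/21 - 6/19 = 1280/399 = 3.21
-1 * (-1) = 1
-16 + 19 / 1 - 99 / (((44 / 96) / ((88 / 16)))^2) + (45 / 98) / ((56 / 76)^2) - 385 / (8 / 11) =-141961807 / 9604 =-14781.53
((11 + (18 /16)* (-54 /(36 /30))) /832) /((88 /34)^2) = -91613 /12886016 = -0.01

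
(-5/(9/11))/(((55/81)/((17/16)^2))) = -2601/256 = -10.16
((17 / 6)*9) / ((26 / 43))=42.17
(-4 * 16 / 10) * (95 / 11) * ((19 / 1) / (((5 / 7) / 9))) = -13232.29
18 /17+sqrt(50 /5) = 18 /17+sqrt(10) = 4.22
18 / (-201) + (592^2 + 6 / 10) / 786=117382061 / 263310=445.79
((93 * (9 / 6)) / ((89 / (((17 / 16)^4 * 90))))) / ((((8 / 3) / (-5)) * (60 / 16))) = -1048606155 / 11665408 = -89.89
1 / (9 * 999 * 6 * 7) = 1 / 377622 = 0.00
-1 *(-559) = 559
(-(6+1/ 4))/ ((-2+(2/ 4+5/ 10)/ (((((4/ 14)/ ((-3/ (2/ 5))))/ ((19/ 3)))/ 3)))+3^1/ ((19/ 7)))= 475/ 37973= 0.01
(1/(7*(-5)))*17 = -17/35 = -0.49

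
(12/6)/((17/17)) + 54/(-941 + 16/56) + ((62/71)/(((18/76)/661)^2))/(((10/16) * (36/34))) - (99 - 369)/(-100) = 2335421092848077/227222010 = 10278146.44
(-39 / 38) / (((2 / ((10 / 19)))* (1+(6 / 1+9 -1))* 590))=-13 / 425980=-0.00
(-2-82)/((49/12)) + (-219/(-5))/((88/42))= 513/1540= 0.33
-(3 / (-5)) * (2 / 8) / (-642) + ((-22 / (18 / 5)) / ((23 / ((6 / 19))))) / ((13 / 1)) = -487843 / 72944040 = -0.01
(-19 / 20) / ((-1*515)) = 19 / 10300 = 0.00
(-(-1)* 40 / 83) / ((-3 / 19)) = -760 / 249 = -3.05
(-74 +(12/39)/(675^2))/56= -219155623/165847500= -1.32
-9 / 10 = -0.90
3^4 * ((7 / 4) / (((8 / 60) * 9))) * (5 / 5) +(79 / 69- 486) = -202435 / 552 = -366.73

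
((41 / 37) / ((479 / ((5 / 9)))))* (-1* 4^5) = -209920 / 159507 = -1.32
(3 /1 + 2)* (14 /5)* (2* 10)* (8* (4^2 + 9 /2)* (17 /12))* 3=195160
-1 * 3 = -3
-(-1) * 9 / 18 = 1 / 2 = 0.50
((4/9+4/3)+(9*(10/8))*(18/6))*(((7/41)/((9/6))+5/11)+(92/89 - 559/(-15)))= 1662862433/1204170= 1380.92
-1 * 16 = -16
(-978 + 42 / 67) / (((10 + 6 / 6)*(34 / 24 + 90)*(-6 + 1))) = 785808 / 4042445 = 0.19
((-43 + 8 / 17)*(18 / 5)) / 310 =-6507 / 13175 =-0.49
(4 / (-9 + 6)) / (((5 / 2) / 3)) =-8 / 5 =-1.60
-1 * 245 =-245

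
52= 52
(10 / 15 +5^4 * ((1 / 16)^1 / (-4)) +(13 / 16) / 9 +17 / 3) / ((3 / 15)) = -9625 / 576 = -16.71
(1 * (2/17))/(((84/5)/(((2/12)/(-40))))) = -1/34272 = -0.00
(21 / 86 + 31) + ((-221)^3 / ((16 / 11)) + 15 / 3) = -5105471317 / 688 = -7420743.19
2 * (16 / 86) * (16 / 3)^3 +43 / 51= 1130753 / 19737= 57.29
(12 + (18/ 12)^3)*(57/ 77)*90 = 315495/ 308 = 1024.33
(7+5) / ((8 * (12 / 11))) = 11 / 8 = 1.38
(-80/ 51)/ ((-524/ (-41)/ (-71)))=58220/ 6681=8.71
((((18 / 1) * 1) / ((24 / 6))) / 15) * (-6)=-9 / 5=-1.80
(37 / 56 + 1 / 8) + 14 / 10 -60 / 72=142 / 105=1.35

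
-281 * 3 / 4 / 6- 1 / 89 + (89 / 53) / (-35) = -46469903 / 1320760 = -35.18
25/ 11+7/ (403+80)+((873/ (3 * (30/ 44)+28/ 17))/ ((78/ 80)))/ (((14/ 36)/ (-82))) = -4876781389384/ 95384289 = -51127.72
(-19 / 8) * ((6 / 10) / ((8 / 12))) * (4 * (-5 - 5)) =171 / 2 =85.50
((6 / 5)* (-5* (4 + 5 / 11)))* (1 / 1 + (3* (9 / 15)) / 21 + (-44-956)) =1468404 / 55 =26698.25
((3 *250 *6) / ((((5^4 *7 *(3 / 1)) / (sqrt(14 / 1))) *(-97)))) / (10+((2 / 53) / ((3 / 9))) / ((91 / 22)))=-4134 *sqrt(14) / 11727785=-0.00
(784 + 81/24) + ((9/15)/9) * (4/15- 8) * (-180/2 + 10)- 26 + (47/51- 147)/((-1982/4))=4869610721/6064920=802.91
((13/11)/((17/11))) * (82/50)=533/425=1.25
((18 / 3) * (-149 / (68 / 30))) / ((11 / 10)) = -67050 / 187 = -358.56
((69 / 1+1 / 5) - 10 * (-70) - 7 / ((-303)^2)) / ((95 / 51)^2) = 102045142531 / 460320125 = 221.68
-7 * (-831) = 5817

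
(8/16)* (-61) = -61/2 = -30.50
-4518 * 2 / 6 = -1506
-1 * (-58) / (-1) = -58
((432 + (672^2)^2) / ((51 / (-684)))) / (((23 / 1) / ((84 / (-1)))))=3905631152914176 / 391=9988826478041.37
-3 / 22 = -0.14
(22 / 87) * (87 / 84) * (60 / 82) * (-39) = -7.47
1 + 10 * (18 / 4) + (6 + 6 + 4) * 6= 142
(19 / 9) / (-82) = -19 / 738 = -0.03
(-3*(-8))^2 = 576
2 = 2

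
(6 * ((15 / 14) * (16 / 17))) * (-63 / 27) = -240 / 17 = -14.12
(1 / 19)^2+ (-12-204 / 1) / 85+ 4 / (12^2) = -2.51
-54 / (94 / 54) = -1458 / 47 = -31.02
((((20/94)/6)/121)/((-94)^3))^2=25/200805723656549453376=0.00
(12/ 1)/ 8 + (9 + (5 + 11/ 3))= 115/ 6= 19.17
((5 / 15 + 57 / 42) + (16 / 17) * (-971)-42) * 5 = -3406465 / 714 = -4770.96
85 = 85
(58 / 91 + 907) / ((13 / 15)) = 1238925 / 1183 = 1047.27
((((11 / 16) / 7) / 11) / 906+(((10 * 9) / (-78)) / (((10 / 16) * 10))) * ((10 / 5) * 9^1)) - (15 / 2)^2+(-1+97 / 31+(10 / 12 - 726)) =-53339114099 / 68155360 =-782.61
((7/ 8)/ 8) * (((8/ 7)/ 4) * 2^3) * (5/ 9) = 5/ 36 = 0.14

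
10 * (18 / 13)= 180 / 13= 13.85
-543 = -543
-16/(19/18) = -288/19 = -15.16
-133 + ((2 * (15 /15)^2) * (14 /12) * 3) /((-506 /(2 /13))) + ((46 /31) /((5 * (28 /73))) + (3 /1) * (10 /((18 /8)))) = -2545708547 /21411390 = -118.90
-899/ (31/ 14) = -406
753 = 753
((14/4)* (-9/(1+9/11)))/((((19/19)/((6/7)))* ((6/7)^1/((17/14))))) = -1683/80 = -21.04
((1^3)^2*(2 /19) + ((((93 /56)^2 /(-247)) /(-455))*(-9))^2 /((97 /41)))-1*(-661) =7965465423815495925321 /12048709740289331200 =661.11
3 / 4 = 0.75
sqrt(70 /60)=sqrt(42) /6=1.08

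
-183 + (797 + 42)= 656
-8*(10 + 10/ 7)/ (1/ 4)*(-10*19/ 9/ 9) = 486400/ 567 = 857.85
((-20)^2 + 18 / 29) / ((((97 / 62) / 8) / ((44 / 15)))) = 253551232 / 42195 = 6009.04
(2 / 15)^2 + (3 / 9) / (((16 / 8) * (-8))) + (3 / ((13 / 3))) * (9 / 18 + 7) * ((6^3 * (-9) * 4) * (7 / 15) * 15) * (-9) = 119042783857 / 46800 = 2543649.23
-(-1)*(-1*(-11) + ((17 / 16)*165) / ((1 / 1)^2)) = 186.31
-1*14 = -14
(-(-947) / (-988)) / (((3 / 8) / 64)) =-121216 / 741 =-163.58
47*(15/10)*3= 423/2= 211.50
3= 3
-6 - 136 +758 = 616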